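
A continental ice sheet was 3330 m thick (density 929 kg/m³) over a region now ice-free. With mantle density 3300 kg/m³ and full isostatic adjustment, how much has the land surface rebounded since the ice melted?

Removing the load lets mantle flow back in; uplift u satisfies ρ_ice t = ρ_m u.
u = t ρ_ice/ρ_m = 3330 m × 929/3300 = 937 m.

937 m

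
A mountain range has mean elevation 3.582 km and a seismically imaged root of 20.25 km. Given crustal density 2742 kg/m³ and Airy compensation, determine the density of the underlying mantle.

3230 kg/m³

Airy balance: ρ_c h = (ρ_m − ρ_c) r → ρ_m = ρ_c (1 + h/r).
ρ_m = 2742 × (1 + 3.582 km/20.25 km) = 3230 kg/m³.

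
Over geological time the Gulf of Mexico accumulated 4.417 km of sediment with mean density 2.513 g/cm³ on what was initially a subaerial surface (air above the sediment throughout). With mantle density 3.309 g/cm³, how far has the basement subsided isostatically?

3.35 km

Subaerial load: s = t ρ_sed / ρ_m = 4.417 km × 2.513/3.309 = 3.35 km.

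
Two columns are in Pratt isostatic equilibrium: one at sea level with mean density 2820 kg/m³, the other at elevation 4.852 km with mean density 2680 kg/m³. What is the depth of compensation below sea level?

ρ_ref D = ρ (D + h) → D (ρ_ref − ρ) = ρ h.
D = ρ h/(ρ_ref − ρ) = 2680 × 4.852 km/(2820 − 2680) = 92.9 km.

92.9 km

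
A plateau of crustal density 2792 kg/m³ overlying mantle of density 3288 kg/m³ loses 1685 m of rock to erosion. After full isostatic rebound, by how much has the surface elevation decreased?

254 m

Rebound u = e ρ_c/ρ_m = 1685 m × 2792/3288 = 1431 m.
Net surface drop = e − u = 1685 m − 1431 m = e (ρ_m − ρ_c)/ρ_m = 254 m.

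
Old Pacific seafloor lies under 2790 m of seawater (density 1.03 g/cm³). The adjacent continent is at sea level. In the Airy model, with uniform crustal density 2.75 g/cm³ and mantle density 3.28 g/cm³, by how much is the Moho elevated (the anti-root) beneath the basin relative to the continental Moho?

For local isostatic compensation: replacing crust with seawater at the top is compensated by replacing crust with mantle at the base: d (ρ_c − ρ_w) = a (ρ_m − ρ_c).
a = d (ρ_c − ρ_w)/(ρ_m − ρ_c) = 2790 m × 1.72/0.53 = 9050 m.

9050 m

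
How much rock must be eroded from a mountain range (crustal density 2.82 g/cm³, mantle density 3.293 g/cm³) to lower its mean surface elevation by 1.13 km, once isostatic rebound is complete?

7.87 km

Net drop Δ = e − u = e − e ρ_c/ρ_m = e (ρ_m − ρ_c)/ρ_m.
e = Δ ρ_m/(ρ_m − ρ_c) = 1.13 km × 3.293/0.473 = 7.87 km.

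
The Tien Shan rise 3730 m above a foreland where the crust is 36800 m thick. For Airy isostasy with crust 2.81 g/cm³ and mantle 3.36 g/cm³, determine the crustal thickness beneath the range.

59600 m

Root depth r = h ρ_c / (ρ_m − ρ_c) = 3730 m × 2.81 / 0.55 = 19060 m.
Total thickness = T + h + r = 36800 m + 3730 m + 19060 m = 59600 m.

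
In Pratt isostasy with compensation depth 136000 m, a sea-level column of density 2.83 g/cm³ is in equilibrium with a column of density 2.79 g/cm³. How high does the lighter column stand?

1950 m

ρ_ref D = ρ (D + h) → h = D (ρ_ref − ρ)/ρ.
h = 136000 m × (2.83 − 2.79)/2.79 = 1950 m.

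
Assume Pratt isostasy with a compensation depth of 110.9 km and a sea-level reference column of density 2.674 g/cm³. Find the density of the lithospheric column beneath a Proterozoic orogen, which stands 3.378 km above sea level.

2.59 g/cm³

Pratt balance: ρ_ref D = ρ (D + h).
ρ = ρ_ref D/(D + h) = 2.674 × 110.9 km/(110.9 km + 3.378 km) = 2.59 g/cm³.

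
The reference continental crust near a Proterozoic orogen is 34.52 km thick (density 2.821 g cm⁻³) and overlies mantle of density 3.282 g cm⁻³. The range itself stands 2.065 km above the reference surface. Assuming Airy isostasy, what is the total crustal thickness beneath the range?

Root depth r = h ρ_c / (ρ_m − ρ_c) = 2.065 km × 2.821 / 0.461 = 12.64 km.
Total thickness = T + h + r = 34.52 km + 2.065 km + 12.64 km = 49.2 km.

49.2 km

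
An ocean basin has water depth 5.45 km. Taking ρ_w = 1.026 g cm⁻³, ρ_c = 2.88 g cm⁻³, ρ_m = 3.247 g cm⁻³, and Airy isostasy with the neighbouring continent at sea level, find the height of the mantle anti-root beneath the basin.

By Archimedes' principle applied to the lithosphere: replacing crust with seawater at the top is compensated by replacing crust with mantle at the base: d (ρ_c − ρ_w) = a (ρ_m − ρ_c).
a = d (ρ_c − ρ_w)/(ρ_m − ρ_c) = 5.45 km × 1.854/0.367 = 27.5 km.

27.5 km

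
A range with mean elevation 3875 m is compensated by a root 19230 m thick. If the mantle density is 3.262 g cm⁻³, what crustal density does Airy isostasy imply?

2.71 g cm⁻³

ρ_c h = (ρ_m − ρ_c) r → ρ_c (h + r) = ρ_m r → ρ_c = ρ_m r / (h + r).
ρ_c = 3.262 × 19230 m / (3875 m + 19230 m) = 2.71 g cm⁻³.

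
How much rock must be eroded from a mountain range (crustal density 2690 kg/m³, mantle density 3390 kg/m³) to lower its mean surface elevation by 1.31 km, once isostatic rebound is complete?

6.34 km

Net drop Δ = e − u = e − e ρ_c/ρ_m = e (ρ_m − ρ_c)/ρ_m.
e = Δ ρ_m/(ρ_m − ρ_c) = 1.31 km × 3390/700 = 6.34 km.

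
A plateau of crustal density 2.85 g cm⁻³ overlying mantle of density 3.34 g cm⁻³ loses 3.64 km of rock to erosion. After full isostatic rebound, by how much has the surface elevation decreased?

Rebound u = e ρ_c/ρ_m = 3.64 km × 2.85/3.34 = 3.106 km.
Net surface drop = e − u = 3.64 km − 3.106 km = e (ρ_m − ρ_c)/ρ_m = 0.534 km.

0.534 km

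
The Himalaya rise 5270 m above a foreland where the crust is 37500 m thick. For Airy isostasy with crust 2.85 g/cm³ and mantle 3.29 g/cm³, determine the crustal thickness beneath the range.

76900 m

Root depth r = h ρ_c / (ρ_m − ρ_c) = 5270 m × 2.85 / 0.44 = 34140 m.
Total thickness = T + h + r = 37500 m + 5270 m + 34140 m = 76900 m.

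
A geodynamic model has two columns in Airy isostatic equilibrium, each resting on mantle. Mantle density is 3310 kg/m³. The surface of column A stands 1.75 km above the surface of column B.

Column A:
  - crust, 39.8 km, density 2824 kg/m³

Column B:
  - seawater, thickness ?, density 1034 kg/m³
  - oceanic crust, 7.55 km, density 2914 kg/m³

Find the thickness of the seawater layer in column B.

4.64 km

Take the compensation level at the base of the deeper column (depth z_c below the surface of column A) and equate Σ ρ_i t_i down to z_c; mantle fills any gap and the z_c terms cancel.
Column A: 39.8×2824 + (z_c − 39.8)×3310
Column B: 1.75×0 + x×1034 + 7.55×2914 + (z_c − 1.75 − 7.55 − x)×3310
The z_c×3310 term appears on both sides and cancels. Collect the known terms of each column as K = Σ(ρt)_known − 3310 × (depth of known layers): K_A = 112395.2 − 3310×39.8 = −19342.8; K_B = 22000.7 − 3310×(1.75 + 7.55) = −8782.3.
Balance: K_A = K_B − x×(3310 − 1034), so x = (K_B − K_A)/(3310 − 1034) = 10560.5/2276 = 4.64 km.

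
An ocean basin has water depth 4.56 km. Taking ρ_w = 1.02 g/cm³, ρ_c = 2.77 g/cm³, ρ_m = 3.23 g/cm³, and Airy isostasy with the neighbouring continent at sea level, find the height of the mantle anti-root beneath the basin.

By Archimedes' principle applied to the lithosphere: replacing crust with seawater at the top is compensated by replacing crust with mantle at the base: d (ρ_c − ρ_w) = a (ρ_m − ρ_c).
a = d (ρ_c − ρ_w)/(ρ_m − ρ_c) = 4.56 km × 1.75/0.46 = 17.3 km.

17.3 km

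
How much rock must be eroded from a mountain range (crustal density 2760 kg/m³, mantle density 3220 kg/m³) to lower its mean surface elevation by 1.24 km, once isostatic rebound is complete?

Net drop Δ = e − u = e − e ρ_c/ρ_m = e (ρ_m − ρ_c)/ρ_m.
e = Δ ρ_m/(ρ_m − ρ_c) = 1.24 km × 3220/460 = 8.68 km.

8.68 km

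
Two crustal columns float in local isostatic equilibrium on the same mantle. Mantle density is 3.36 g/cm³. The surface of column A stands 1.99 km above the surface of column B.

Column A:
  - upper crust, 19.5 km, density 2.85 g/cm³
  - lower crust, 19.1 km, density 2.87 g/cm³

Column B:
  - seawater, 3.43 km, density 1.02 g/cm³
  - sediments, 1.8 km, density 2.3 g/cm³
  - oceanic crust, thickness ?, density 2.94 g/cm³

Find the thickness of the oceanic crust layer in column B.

6.39 km

Take the compensation level at the base of the deeper column (depth z_c below the surface of column A) and equate Σ ρ_i t_i down to z_c; mantle fills any gap and the z_c terms cancel.
Column A: 19.5×2.85 + 19.1×2.87 + (z_c − 38.6)×3.36
Column B: 1.99×0 + 3.43×1.02 + 1.8×2.3 + x×2.94 + (z_c − 1.99 − 5.23 − x)×3.36
The z_c×3.36 term appears on both sides and cancels. Collect the known terms of each column as K = Σ(ρt)_known − 3.36 × (depth of known layers): K_A = 110.392 − 3.36×38.6 = −19.304; K_B = 7.6386 − 3.36×(1.99 + 5.23) = −16.6206.
Balance: K_A = K_B − x×(3.36 − 2.94), so x = (K_B − K_A)/(3.36 − 2.94) = 2.6834/0.42 = 6.39 km.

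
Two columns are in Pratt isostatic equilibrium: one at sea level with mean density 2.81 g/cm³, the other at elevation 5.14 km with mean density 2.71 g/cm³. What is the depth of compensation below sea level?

ρ_ref D = ρ (D + h) → D (ρ_ref − ρ) = ρ h.
D = ρ h/(ρ_ref − ρ) = 2.71 × 5.14 km/(2.81 − 2.71) = 139 km.

139 km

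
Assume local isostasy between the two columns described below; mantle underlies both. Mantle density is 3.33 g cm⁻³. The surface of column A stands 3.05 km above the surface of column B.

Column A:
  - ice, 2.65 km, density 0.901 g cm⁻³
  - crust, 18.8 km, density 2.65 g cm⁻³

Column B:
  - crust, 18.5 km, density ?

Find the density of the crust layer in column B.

Take the compensation level at the base of the deeper column (depth z_c below the surface of column A) and equate Σ ρ_i t_i down to z_c; mantle fills any gap and the z_c terms cancel.
Column A: 2.65×0.901 + 18.8×2.65 + (z_c − 21.45)×3.33
Column B: 3.05×0 + 18.5×ρ + (z_c − 3.05 − 18.5)×3.33
The z_c×3.33 term appears on both sides and cancels. Collect the known terms of each column as K = Σ(ρt)_known − 3.33 × (depth of known layers): K_A = 52.20765 − 3.33×21.45 = −19.22085; K_B = 0 − 3.33×(3.05 + 18.5) = −71.7615.
Balance: K_A = K_B + 18.5×ρ, so ρ = (K_A − K_B)/18.5 = 52.5406/18.5 = 2.84 g cm⁻³.

2.84 g cm⁻³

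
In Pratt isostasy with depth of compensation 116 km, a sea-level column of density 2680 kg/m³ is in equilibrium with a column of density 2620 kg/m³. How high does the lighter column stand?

ρ_ref D = ρ (D + h) → h = D (ρ_ref − ρ)/ρ.
h = 116 km × (2680 − 2620)/2620 = 2.66 km.

2.66 km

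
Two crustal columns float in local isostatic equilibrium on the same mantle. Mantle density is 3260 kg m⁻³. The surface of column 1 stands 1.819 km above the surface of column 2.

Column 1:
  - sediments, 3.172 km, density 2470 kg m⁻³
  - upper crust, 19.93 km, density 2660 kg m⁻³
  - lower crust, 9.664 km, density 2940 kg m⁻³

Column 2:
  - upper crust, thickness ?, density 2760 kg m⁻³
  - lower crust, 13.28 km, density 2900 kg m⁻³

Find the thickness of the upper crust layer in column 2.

Take the compensation level at the base of the deeper column (depth z_c below the surface of column 1) and equate Σ ρ_i t_i down to z_c; mantle fills any gap and the z_c terms cancel.
Column 1: 3.172×2470 + 19.93×2660 + 9.664×2940 + (z_c − 32.766)×3260
Column 2: 1.819×0 + x×2760 + 13.28×2900 + (z_c − 1.819 − 13.28 − x)×3260
The z_c×3260 term appears on both sides and cancels. Collect the known terms of each column as K = Σ(ρt)_known − 3260 × (depth of known layers): K_1 = 89260.8 − 3260×32.766 = −17556.36; K_2 = 38512 − 3260×(1.819 + 13.28) = −10710.74.
Balance: K_1 = K_2 − x×(3260 − 2760), so x = (K_2 − K_1)/(3260 − 2760) = 6845.62/500 = 13.7 km.

13.7 km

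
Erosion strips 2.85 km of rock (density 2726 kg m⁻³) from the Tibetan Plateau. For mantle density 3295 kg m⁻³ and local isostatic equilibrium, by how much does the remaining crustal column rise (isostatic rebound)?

Unloading: uplift u = e ρ_c/ρ_m = 2.85 km × 2726/3295 = 2.36 km.

2.36 km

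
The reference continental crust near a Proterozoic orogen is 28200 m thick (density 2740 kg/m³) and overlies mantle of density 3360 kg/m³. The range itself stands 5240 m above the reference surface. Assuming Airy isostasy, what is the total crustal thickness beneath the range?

56600 m

Root depth r = h ρ_c / (ρ_m − ρ_c) = 5240 m × 2740 / 620 = 23160 m.
Total thickness = T + h + r = 28200 m + 5240 m + 23160 m = 56600 m.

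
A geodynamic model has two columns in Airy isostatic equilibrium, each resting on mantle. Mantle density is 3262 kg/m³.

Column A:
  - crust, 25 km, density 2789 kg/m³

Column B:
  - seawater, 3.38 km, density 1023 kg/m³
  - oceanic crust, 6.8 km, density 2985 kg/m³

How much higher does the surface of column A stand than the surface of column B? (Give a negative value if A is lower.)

0.728 km

For any compensation level in the mantle, the mantle terms cancel and isostasy reduces to e = (Σt_A − Σt_B) − (Σ(ρt)_A − Σ(ρt)_B) / ρ_m.
Σt_A = 25 km; Σt_B = 10.18 km; Σ(ρt)_A = 69725; Σ(ρt)_B = 23755.74 (in km·kg/m³).
e = (25 − 10.18) − (69725 − 23755.74) / 3262 = 0.728 km.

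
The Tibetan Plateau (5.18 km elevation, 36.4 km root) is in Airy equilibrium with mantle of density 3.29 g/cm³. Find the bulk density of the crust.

2.88 g/cm³

ρ_c h = (ρ_m − ρ_c) r → ρ_c (h + r) = ρ_m r → ρ_c = ρ_m r / (h + r).
ρ_c = 3.29 × 36.4 km / (5.18 km + 36.4 km) = 2.88 g/cm³.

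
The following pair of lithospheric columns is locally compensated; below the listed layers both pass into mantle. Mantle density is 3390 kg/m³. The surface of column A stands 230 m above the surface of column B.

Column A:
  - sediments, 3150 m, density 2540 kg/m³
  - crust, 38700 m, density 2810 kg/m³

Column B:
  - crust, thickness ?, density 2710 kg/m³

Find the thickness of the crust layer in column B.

35800 m

Take the compensation level at the base of the deeper column (depth z_c below the surface of column A) and equate Σ ρ_i t_i down to z_c; mantle fills any gap and the z_c terms cancel.
Column A: 3150×2540 + 38700×2810 + (z_c − 41850)×3390
Column B: 230×0 + x×2710 + (z_c − 230 − 0 − x)×3390
The z_c×3390 term appears on both sides and cancels. Collect the known terms of each column as K = Σ(ρt)_known − 3390 × (depth of known layers): K_A = 116748000 − 3390×41850 = −25123500; K_B = 0 − 3390×(230 + 0) = −779700.
Balance: K_A = K_B − x×(3390 − 2710), so x = (K_B − K_A)/(3390 − 2710) = 24343800/680 = 35800 m.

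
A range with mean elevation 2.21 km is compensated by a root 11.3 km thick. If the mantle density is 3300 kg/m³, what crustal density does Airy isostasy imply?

ρ_c h = (ρ_m − ρ_c) r → ρ_c (h + r) = ρ_m r → ρ_c = ρ_m r / (h + r).
ρ_c = 3300 × 11.3 km / (2.21 km + 11.3 km) = 2760 kg/m³.

2760 kg/m³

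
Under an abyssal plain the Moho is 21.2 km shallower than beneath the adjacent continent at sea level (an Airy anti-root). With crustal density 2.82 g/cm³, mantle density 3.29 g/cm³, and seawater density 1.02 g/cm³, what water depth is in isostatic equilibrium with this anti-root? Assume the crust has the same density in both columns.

Replacing a thickness d of crust by seawater at the top must be balanced by replacing crust with mantle at the base: d (ρ_c − ρ_w) = a (ρ_m − ρ_c).
d = a (ρ_m − ρ_c)/(ρ_c − ρ_w) = 21.2 km × 0.47/1.8 = 5.54 km.

5.54 km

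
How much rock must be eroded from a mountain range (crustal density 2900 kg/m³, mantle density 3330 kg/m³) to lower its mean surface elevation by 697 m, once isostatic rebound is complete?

Net drop Δ = e − u = e − e ρ_c/ρ_m = e (ρ_m − ρ_c)/ρ_m.
e = Δ ρ_m/(ρ_m − ρ_c) = 697 m × 3330/430 = 5400 m.

5400 m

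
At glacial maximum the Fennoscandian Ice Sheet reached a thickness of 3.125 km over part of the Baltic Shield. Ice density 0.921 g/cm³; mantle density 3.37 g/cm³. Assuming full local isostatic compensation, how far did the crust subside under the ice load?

0.854 km

Balancing pressure at the compensation depth: the ice load ρ_ice t is balanced by mantle displaced below, ρ_m s.
s = t ρ_ice / ρ_m = 3.125 km × 0.921/3.37 = 0.854 km.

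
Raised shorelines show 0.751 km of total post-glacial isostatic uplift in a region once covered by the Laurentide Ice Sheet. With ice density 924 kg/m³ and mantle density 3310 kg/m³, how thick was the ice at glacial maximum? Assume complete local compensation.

2.69 km

u = t ρ_ice/ρ_m → t = u ρ_m/ρ_ice = 0.751 km × 3310/924 = 2.69 km.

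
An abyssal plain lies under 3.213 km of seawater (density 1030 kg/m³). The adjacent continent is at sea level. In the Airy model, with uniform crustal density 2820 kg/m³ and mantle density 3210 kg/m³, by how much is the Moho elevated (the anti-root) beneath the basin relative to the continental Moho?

14.7 km

Equating mass per unit area of the two columns: replacing crust with seawater at the top is compensated by replacing crust with mantle at the base: d (ρ_c − ρ_w) = a (ρ_m − ρ_c).
a = d (ρ_c − ρ_w)/(ρ_m − ρ_c) = 3.213 km × 1790/390 = 14.7 km.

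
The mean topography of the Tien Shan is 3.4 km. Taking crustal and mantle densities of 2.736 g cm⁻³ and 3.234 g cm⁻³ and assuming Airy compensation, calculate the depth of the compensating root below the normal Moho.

Isostatic balance requires: the weight of the topography is balanced by the buoyancy of the root, ρ_c h = (ρ_m − ρ_c) r.
r = h · ρ_c / (ρ_m − ρ_c) = 3.4 km × 2.736 / (3.234 − 2.736) = 18.7 km.

18.7 km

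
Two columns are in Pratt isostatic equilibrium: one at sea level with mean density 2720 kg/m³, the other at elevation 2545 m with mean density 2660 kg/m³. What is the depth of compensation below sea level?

ρ_ref D = ρ (D + h) → D (ρ_ref − ρ) = ρ h.
D = ρ h/(ρ_ref − ρ) = 2660 × 2545 m/(2720 − 2660) = 113000 m.

113000 m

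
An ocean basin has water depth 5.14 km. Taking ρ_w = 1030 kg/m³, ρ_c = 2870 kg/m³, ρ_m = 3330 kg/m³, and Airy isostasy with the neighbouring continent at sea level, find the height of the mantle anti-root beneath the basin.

20.6 km

By Archimedes' principle applied to the lithosphere: replacing crust with seawater at the top is compensated by replacing crust with mantle at the base: d (ρ_c − ρ_w) = a (ρ_m − ρ_c).
a = d (ρ_c − ρ_w)/(ρ_m − ρ_c) = 5.14 km × 1840/460 = 20.6 km.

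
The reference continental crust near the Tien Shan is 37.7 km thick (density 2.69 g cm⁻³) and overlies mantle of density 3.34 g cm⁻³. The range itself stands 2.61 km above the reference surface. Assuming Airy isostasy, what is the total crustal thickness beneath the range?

Root depth r = h ρ_c / (ρ_m − ρ_c) = 2.61 km × 2.69 / 0.65 = 10.8 km.
Total thickness = T + h + r = 37.7 km + 2.61 km + 10.8 km = 51.1 km.

51.1 km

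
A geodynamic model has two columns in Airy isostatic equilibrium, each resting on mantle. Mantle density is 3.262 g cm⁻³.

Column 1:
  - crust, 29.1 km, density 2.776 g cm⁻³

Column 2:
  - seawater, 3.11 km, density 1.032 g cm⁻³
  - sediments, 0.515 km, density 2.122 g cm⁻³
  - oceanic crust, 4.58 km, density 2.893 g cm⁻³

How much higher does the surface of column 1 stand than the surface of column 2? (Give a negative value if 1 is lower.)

For any compensation level in the mantle, the mantle terms cancel and isostasy reduces to e = (Σt_1 − Σt_2) − (Σ(ρt)_1 − Σ(ρt)_2) / ρ_m.
Σt_1 = 29.1 km; Σt_2 = 8.205 km; Σ(ρt)_1 = 80.7816; Σ(ρt)_2 = 17.55229 (in km·g cm⁻³).
e = (29.1 − 8.205) − (80.7816 − 17.55229) / 3.262 = 1.51 km.

1.51 km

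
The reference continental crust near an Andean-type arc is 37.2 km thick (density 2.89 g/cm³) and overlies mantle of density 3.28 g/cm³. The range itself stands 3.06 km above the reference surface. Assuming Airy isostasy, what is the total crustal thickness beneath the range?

62.9 km

Root depth r = h ρ_c / (ρ_m − ρ_c) = 3.06 km × 2.89 / 0.39 = 22.68 km.
Total thickness = T + h + r = 37.2 km + 3.06 km + 22.68 km = 62.9 km.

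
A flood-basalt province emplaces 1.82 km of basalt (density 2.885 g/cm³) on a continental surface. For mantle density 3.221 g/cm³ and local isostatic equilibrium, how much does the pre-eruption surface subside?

Subaerial loading: s = t ρ_load / ρ_m.
s = 1.82 km × 2.885/3.221 = 1.63 km.

1.63 km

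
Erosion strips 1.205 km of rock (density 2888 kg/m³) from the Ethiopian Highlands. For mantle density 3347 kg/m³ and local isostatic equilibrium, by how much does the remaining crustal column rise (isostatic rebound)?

1.04 km

Unloading: uplift u = e ρ_c/ρ_m = 1.205 km × 2888/3347 = 1.04 km.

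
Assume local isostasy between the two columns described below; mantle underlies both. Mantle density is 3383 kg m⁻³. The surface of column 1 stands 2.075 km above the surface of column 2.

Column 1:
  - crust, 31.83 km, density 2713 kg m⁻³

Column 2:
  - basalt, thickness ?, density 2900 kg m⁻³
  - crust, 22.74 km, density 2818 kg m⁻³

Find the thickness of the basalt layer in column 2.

3.02 km

Take the compensation level at the base of the deeper column (depth z_c below the surface of column 1) and equate Σ ρ_i t_i down to z_c; mantle fills any gap and the z_c terms cancel.
Column 1: 31.83×2713 + (z_c − 31.83)×3383
Column 2: 2.075×0 + x×2900 + 22.74×2818 + (z_c − 2.075 − 22.74 − x)×3383
The z_c×3383 term appears on both sides and cancels. Collect the known terms of each column as K = Σ(ρt)_known − 3383 × (depth of known layers): K_1 = 86354.79 − 3383×31.83 = −21326.1; K_2 = 64081.32 − 3383×(2.075 + 22.74) = −19867.825.
Balance: K_1 = K_2 − x×(3383 − 2900), so x = (K_2 − K_1)/(3383 − 2900) = 1458.28/483 = 3.02 km.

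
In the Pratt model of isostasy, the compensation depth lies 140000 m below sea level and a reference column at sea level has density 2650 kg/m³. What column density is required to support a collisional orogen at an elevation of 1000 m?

Pratt balance: ρ_ref D = ρ (D + h).
ρ = ρ_ref D/(D + h) = 2650 × 140000 m/(140000 m + 1000 m) = 2630 kg/m³.

2630 kg/m³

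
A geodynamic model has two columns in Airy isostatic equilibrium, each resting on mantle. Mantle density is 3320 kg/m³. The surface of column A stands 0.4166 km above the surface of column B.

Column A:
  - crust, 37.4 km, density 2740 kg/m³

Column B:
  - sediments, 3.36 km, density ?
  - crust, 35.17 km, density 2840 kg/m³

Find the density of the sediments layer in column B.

Take the compensation level at the base of the deeper column (depth z_c below the surface of column A) and equate Σ ρ_i t_i down to z_c; mantle fills any gap and the z_c terms cancel.
Column A: 37.4×2740 + (z_c − 37.4)×3320
Column B: 0.4166×0 + 3.36×ρ + 35.17×2840 + (z_c − 0.4166 − 38.53)×3320
The z_c×3320 term appears on both sides and cancels. Collect the known terms of each column as K = Σ(ρt)_known − 3320 × (depth of known layers): K_A = 102476 − 3320×37.4 = −21692; K_B = 99882.8 − 3320×(0.4166 + 38.53) = −29419.912.
Balance: K_A = K_B + 3.36×ρ, so ρ = (K_A − K_B)/3.36 = 7727.91/3.36 = 2300 kg/m³.

2300 kg/m³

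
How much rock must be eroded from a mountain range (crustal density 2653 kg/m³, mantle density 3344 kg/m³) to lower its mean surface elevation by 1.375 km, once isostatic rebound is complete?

6.65 km

Net drop Δ = e − u = e − e ρ_c/ρ_m = e (ρ_m − ρ_c)/ρ_m.
e = Δ ρ_m/(ρ_m − ρ_c) = 1.375 km × 3344/691 = 6.65 km.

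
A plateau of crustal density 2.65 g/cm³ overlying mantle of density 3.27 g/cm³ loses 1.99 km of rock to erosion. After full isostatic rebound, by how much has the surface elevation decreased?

0.377 km

Rebound u = e ρ_c/ρ_m = 1.99 km × 2.65/3.27 = 1.613 km.
Net surface drop = e − u = 1.99 km − 1.613 km = e (ρ_m − ρ_c)/ρ_m = 0.377 km.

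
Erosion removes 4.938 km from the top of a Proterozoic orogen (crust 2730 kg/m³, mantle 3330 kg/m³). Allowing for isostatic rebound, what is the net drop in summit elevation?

Rebound u = e ρ_c/ρ_m = 4.938 km × 2730/3330 = 4.048 km.
Net surface drop = e − u = 4.938 km − 4.048 km = e (ρ_m − ρ_c)/ρ_m = 0.89 km.

0.89 km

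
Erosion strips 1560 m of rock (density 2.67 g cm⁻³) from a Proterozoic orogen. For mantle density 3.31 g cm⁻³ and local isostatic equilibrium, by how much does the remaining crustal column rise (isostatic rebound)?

1260 m

Unloading: uplift u = e ρ_c/ρ_m = 1560 m × 2.67/3.31 = 1260 m.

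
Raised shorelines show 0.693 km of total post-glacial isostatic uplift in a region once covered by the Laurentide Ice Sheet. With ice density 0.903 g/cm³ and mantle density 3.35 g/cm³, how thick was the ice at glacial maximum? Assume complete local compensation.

2.57 km

u = t ρ_ice/ρ_m → t = u ρ_m/ρ_ice = 0.693 km × 3.35/0.903 = 2.57 km.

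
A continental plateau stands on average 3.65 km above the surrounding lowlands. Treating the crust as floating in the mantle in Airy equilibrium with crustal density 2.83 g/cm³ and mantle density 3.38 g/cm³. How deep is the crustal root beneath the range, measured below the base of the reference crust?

18.8 km

Equating mass per unit area of the two columns: the weight of the topography is balanced by the buoyancy of the root, ρ_c h = (ρ_m − ρ_c) r.
r = h · ρ_c / (ρ_m − ρ_c) = 3.65 km × 2.83 / (3.38 − 2.83) = 18.8 km.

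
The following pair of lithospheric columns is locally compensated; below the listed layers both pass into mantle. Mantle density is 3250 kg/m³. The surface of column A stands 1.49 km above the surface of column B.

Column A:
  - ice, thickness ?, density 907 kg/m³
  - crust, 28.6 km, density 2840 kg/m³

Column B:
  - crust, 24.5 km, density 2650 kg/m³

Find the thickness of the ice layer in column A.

Take the compensation level at the base of the deeper column (depth z_c below the surface of column A) and equate Σ ρ_i t_i down to z_c; mantle fills any gap and the z_c terms cancel.
Column A: x×907 + 28.6×2840 + (z_c − 28.6 − x)×3250
Column B: 1.49×0 + 24.5×2650 + (z_c − 1.49 − 24.5)×3250
The z_c×3250 term appears on both sides and cancels. Collect the known terms of each column as K = Σ(ρt)_known − 3250 × (depth of known layers): K_A = 81224 − 3250×28.6 = −11726; K_B = 64925 − 3250×(1.49 + 24.5) = −19542.5.
Balance: K_A − x×(3250 − 907) = K_B, so x = (K_A − K_B)/(3250 − 907) = 7816.5/2343 = 3.34 km.

3.34 km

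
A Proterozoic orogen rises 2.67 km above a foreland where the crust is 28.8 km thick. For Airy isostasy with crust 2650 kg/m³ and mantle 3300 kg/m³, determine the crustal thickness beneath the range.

42.4 km

Root depth r = h ρ_c / (ρ_m − ρ_c) = 2.67 km × 2650 / 650 = 10.89 km.
Total thickness = T + h + r = 28.8 km + 2.67 km + 10.89 km = 42.4 km.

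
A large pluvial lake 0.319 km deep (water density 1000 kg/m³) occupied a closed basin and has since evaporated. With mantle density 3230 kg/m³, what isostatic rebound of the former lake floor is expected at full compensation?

0.0988 km

u = d ρ_w/ρ_m = 0.319 km × 1000/3230 = 0.0988 km.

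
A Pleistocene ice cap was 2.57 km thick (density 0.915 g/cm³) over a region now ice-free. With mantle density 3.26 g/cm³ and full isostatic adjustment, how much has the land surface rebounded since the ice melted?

0.721 km

Removing the load lets mantle flow back in; uplift u satisfies ρ_ice t = ρ_m u.
u = t ρ_ice/ρ_m = 2.57 km × 0.915/3.26 = 0.721 km.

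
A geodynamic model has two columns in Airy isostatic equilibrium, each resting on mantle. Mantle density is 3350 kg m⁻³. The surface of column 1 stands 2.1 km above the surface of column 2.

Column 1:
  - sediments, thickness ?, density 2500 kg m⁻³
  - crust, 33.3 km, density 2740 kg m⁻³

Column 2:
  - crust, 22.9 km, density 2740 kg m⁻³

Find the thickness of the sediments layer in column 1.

Take the compensation level at the base of the deeper column (depth z_c below the surface of column 1) and equate Σ ρ_i t_i down to z_c; mantle fills any gap and the z_c terms cancel.
Column 1: x×2500 + 33.3×2740 + (z_c − 33.3 − x)×3350
Column 2: 2.1×0 + 22.9×2740 + (z_c − 2.1 − 22.9)×3350
The z_c×3350 term appears on both sides and cancels. Collect the known terms of each column as K = Σ(ρt)_known − 3350 × (depth of known layers): K_1 = 91242 − 3350×33.3 = −20313; K_2 = 62746 − 3350×(2.1 + 22.9) = −21004.
Balance: K_1 − x×(3350 − 2500) = K_2, so x = (K_1 − K_2)/(3350 − 2500) = 691/850 = 0.813 km.

0.813 km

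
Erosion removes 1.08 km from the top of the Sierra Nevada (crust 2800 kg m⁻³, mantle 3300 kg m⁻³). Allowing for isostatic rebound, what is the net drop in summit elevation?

0.164 km

Rebound u = e ρ_c/ρ_m = 1.08 km × 2800/3300 = 0.9164 km.
Net surface drop = e − u = 1.08 km − 0.9164 km = e (ρ_m − ρ_c)/ρ_m = 0.164 km.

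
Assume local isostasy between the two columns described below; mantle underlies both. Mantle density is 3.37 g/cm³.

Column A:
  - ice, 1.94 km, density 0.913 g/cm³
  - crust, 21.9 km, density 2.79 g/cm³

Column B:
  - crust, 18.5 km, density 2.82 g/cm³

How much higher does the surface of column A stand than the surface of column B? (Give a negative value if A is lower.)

2.16 km

For any compensation level in the mantle, the mantle terms cancel and isostasy reduces to e = (Σt_A − Σt_B) − (Σ(ρt)_A − Σ(ρt)_B) / ρ_m.
Σt_A = 23.84 km; Σt_B = 18.5 km; Σ(ρt)_A = 62.87222; Σ(ρt)_B = 52.17 (in km·g/cm³).
e = (23.84 − 18.5) − (62.87222 − 52.17) / 3.37 = 2.16 km.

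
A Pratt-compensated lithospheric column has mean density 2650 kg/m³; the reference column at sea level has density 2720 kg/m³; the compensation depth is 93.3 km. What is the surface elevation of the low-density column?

2.46 km

ρ_ref D = ρ (D + h) → h = D (ρ_ref − ρ)/ρ.
h = 93.3 km × (2720 − 2650)/2650 = 2.46 km.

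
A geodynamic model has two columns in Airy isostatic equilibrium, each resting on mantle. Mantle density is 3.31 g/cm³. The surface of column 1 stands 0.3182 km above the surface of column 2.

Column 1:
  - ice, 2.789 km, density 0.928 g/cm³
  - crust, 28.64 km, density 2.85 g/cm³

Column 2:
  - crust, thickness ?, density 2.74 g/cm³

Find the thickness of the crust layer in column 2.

Take the compensation level at the base of the deeper column (depth z_c below the surface of column 1) and equate Σ ρ_i t_i down to z_c; mantle fills any gap and the z_c terms cancel.
Column 1: 2.789×0.928 + 28.64×2.85 + (z_c − 31.429)×3.31
Column 2: 0.3182×0 + x×2.74 + (z_c − 0.3182 − 0 − x)×3.31
The z_c×3.31 term appears on both sides and cancels. Collect the known terms of each column as K = Σ(ρt)_known − 3.31 × (depth of known layers): K_1 = 84.212192 − 3.31×31.429 = −19.817798; K_2 = 0 − 3.31×(0.3182 + 0) = −1.053242.
Balance: K_1 = K_2 − x×(3.31 − 2.74), so x = (K_2 − K_1)/(3.31 − 2.74) = 18.7646/0.57 = 32.9 km.

32.9 km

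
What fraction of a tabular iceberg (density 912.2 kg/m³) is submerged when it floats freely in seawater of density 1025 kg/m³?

89%

Submerged fraction = ρ_obj/ρ_fluid = 912.2/1025 = 89%.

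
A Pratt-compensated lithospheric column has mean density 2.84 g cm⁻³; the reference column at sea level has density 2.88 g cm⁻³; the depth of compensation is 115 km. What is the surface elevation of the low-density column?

ρ_ref D = ρ (D + h) → h = D (ρ_ref − ρ)/ρ.
h = 115 km × (2.88 − 2.84)/2.84 = 1.62 km.

1.62 km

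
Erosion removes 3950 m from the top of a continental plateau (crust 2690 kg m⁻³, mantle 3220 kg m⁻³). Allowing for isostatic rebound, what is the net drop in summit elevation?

Rebound u = e ρ_c/ρ_m = 3950 m × 2690/3220 = 3300 m.
Net surface drop = e − u = 3950 m − 3300 m = e (ρ_m − ρ_c)/ρ_m = 650 m.

650 m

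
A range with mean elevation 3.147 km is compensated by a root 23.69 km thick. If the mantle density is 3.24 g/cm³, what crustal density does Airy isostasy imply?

ρ_c h = (ρ_m − ρ_c) r → ρ_c (h + r) = ρ_m r → ρ_c = ρ_m r / (h + r).
ρ_c = 3.24 × 23.69 km / (3.147 km + 23.69 km) = 2.86 g/cm³.

2.86 g/cm³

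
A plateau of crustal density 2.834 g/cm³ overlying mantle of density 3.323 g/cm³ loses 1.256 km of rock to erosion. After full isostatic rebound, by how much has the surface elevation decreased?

0.185 km

Rebound u = e ρ_c/ρ_m = 1.256 km × 2.834/3.323 = 1.071 km.
Net surface drop = e − u = 1.256 km − 1.071 km = e (ρ_m − ρ_c)/ρ_m = 0.185 km.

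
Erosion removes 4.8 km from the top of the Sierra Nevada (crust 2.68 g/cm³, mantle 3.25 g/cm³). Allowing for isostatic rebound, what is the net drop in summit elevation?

Rebound u = e ρ_c/ρ_m = 4.8 km × 2.68/3.25 = 3.958 km.
Net surface drop = e − u = 4.8 km − 3.958 km = e (ρ_m − ρ_c)/ρ_m = 0.842 km.

0.842 km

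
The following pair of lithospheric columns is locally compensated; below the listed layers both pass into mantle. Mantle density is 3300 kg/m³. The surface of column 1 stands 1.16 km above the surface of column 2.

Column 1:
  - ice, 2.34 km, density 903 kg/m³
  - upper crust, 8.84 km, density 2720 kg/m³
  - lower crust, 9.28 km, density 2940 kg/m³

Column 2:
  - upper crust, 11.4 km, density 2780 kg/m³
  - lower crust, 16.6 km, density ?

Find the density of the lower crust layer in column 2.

Take the compensation level at the base of the deeper column (depth z_c below the surface of column 1) and equate Σ ρ_i t_i down to z_c; mantle fills any gap and the z_c terms cancel.
Column 1: 2.34×903 + 8.84×2720 + 9.28×2940 + (z_c − 20.46)×3300
Column 2: 1.16×0 + 11.4×2780 + 16.6×ρ + (z_c − 1.16 − 28)×3300
The z_c×3300 term appears on both sides and cancels. Collect the known terms of each column as K = Σ(ρt)_known − 3300 × (depth of known layers): K_1 = 53441.02 − 3300×20.46 = −14076.98; K_2 = 31692 − 3300×(1.16 + 28) = −64536.
Balance: K_1 = K_2 + 16.6×ρ, so ρ = (K_1 − K_2)/16.6 = 50459/16.6 = 3040 kg/m³.

3040 kg/m³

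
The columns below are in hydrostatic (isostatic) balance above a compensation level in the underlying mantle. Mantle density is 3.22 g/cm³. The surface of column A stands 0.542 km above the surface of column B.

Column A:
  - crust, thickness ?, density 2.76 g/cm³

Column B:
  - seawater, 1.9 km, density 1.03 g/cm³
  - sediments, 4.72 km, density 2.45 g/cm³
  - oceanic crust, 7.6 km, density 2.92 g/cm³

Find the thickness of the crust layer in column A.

Take the compensation level at the base of the deeper column (depth z_c below the surface of column A) and equate Σ ρ_i t_i down to z_c; mantle fills any gap and the z_c terms cancel.
Column A: x×2.76 + (z_c − 0 − x)×3.22
Column B: 0.542×0 + 1.9×1.03 + 4.72×2.45 + 7.6×2.92 + (z_c − 0.542 − 14.22)×3.22
The z_c×3.22 term appears on both sides and cancels. Collect the known terms of each column as K = Σ(ρt)_known − 3.22 × (depth of known layers): K_A = 0 − 3.22×0 = 0; K_B = 35.713 − 3.22×(0.542 + 14.22) = −11.82064.
Balance: K_A − x×(3.22 − 2.76) = K_B, so x = (K_A − K_B)/(3.22 − 2.76) = 11.8206/0.46 = 25.7 km.

25.7 km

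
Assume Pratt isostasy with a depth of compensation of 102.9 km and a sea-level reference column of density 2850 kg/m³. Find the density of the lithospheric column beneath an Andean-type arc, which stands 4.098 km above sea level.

2740 kg/m³

Pratt balance: ρ_ref D = ρ (D + h).
ρ = ρ_ref D/(D + h) = 2850 × 102.9 km/(102.9 km + 4.098 km) = 2740 kg/m³.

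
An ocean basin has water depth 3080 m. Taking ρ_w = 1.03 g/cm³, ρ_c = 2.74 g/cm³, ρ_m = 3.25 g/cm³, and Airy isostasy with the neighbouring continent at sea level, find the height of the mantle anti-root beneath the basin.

10300 m

Isostatic balance requires: replacing crust with seawater at the top is compensated by replacing crust with mantle at the base: d (ρ_c − ρ_w) = a (ρ_m − ρ_c).
a = d (ρ_c − ρ_w)/(ρ_m − ρ_c) = 3080 m × 1.71/0.51 = 10300 m.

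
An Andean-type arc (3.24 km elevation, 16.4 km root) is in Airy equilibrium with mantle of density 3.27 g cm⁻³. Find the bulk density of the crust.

ρ_c h = (ρ_m − ρ_c) r → ρ_c (h + r) = ρ_m r → ρ_c = ρ_m r / (h + r).
ρ_c = 3.27 × 16.4 km / (3.24 km + 16.4 km) = 2.73 g cm⁻³.

2.73 g cm⁻³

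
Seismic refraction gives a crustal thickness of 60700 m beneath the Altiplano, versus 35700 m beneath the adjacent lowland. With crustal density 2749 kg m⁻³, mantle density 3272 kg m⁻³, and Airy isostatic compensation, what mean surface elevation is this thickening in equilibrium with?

4000 m

Excess crust Δ = 60700 m − 35700 m = 25000 m, split between elevation h and root r with h + r = Δ.
Airy balance ρ_c h = (ρ_m − ρ_c) r gives r = h ρ_c/(ρ_m − ρ_c), so h (1 + ρ_c/(ρ_m − ρ_c)) = Δ, i.e. h = Δ (ρ_m − ρ_c)/ρ_m.
h = 25000 m × 523/3272 = 4000 m.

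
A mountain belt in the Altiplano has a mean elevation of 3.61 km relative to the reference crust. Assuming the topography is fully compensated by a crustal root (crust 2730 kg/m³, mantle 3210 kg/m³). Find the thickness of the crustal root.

Equating mass per unit area of the two columns: the weight of the topography is balanced by the buoyancy of the root, ρ_c h = (ρ_m − ρ_c) r.
r = h · ρ_c / (ρ_m − ρ_c) = 3.61 km × 2730 / (3210 − 2730) = 20.5 km.

20.5 km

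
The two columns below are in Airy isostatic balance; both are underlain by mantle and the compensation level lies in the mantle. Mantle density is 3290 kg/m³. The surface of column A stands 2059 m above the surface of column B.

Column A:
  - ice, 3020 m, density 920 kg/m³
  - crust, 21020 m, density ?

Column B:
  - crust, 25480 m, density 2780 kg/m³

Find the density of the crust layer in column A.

2690 kg/m³

Take the compensation level at the base of the deeper column (depth z_c below the surface of column A) and equate Σ ρ_i t_i down to z_c; mantle fills any gap and the z_c terms cancel.
Column A: 3020×920 + 21020×ρ + (z_c − 24040)×3290
Column B: 2059×0 + 25480×2780 + (z_c − 2059 − 25480)×3290
The z_c×3290 term appears on both sides and cancels. Collect the known terms of each column as K = Σ(ρt)_known − 3290 × (depth of known layers): K_A = 2778400 − 3290×24040 = −76313200; K_B = 70834400 − 3290×(2059 + 25480) = −19768910.
Balance: K_A + 21020×ρ = K_B, so ρ = (K_B − K_A)/21020 = 56544300/21020 = 2690 kg/m³.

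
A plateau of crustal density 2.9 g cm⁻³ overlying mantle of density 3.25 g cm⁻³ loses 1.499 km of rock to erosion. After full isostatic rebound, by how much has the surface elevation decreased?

Rebound u = e ρ_c/ρ_m = 1.499 km × 2.9/3.25 = 1.338 km.
Net surface drop = e − u = 1.499 km − 1.338 km = e (ρ_m − ρ_c)/ρ_m = 0.161 km.

0.161 km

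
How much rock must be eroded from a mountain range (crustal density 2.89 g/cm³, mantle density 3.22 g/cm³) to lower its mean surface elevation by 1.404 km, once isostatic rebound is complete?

13.7 km

Net drop Δ = e − u = e − e ρ_c/ρ_m = e (ρ_m − ρ_c)/ρ_m.
e = Δ ρ_m/(ρ_m − ρ_c) = 1.404 km × 3.22/0.33 = 13.7 km.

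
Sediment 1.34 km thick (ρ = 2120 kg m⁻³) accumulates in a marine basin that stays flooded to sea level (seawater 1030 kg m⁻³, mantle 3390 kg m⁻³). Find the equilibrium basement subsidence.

0.619 km

Submarine loading: the sediment displaces seawater, and the subsidence is in turn flooded, so s (ρ_m − ρ_w) = t (ρ_sed − ρ_w).
s = 1.34 km × (2120 − 1030) / (3390 − 1030) = 0.619 km.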